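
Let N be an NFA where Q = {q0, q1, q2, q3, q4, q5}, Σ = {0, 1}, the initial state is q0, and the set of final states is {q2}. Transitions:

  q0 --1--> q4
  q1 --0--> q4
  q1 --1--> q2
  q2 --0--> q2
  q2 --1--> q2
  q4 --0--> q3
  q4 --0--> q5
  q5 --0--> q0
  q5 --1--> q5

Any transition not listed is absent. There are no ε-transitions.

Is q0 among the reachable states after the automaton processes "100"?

Yes

Start in {q0}.
Read '1': {q0} → {q4}.
Read '0': {q4} → {q3, q5}.
Read '0': {q3, q5} → {q0}.
State q0 is in {q0}.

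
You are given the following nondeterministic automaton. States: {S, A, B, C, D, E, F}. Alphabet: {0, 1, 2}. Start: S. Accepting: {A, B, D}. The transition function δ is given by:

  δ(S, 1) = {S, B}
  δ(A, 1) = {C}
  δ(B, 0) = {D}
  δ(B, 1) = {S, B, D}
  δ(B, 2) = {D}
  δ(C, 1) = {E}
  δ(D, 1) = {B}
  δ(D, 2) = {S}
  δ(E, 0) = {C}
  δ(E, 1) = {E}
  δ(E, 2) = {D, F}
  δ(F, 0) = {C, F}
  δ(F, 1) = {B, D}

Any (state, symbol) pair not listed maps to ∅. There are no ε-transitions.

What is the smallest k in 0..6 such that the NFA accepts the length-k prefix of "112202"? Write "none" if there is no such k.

Start in {S}.
Read '1': {S} → {S, B}.
None of the earlier sets intersect F, but {S, B} does.

1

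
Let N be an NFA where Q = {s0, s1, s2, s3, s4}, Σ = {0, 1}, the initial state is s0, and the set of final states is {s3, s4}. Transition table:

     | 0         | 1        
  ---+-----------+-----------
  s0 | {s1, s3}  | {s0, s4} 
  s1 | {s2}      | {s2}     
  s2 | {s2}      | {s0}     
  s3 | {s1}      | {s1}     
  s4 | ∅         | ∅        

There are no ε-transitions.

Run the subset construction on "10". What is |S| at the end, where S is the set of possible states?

Start in {s0}.
Read '1': s0→{s0, s4}; now {s0, s4}.
Read '0': s0→{s1, s3}, s4→∅; now {s1, s3}.
That set has 2 states.

2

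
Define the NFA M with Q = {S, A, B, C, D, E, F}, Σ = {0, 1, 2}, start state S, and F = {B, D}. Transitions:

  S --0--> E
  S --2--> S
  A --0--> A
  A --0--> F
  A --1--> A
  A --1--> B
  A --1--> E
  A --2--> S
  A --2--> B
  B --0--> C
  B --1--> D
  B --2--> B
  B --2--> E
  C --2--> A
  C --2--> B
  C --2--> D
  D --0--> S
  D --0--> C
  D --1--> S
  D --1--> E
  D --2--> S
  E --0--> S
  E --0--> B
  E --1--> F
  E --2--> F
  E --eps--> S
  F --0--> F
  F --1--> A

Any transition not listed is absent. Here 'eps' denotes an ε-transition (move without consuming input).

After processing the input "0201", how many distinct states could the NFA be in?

Start in {S}.
Read '0': S→{E}; union {E}; ε-closure = {S, E}.
Read '2': S→{S}, E→{F}; now {S, F}.
Read '0': S→{E}, F→{F}; union {E, F}; ε-closure = {S, E, F}.
Read '1': S→∅, E→{F}, F→{A}; now {A, F}.
That set has 2 states.

2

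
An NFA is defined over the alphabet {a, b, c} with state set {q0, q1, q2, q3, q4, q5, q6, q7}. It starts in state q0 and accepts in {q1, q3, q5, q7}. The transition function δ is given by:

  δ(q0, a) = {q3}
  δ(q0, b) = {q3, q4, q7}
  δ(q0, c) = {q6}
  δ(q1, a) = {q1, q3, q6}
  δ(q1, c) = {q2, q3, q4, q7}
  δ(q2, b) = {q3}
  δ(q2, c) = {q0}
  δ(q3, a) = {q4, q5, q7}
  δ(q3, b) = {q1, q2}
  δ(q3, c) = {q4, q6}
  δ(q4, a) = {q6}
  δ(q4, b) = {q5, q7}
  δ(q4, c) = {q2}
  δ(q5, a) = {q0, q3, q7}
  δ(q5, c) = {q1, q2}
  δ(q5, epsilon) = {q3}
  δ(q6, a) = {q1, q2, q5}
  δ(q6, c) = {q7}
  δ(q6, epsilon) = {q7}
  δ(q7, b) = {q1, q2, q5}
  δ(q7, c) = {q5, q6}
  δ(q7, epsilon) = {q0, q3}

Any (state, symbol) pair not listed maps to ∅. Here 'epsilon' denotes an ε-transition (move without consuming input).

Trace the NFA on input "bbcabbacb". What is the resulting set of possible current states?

{q0, q1, q2, q3, q4, q5, q7}

Start in {q0}.
Read 'b': {q0} → {q0, q3, q4, q7}.
Read 'b': {q0, q3, q4, q7} → {q0, q1, q2, q3, q4, q5, q7}.
Read 'c': {q0, q1, q2, q3, q4, q5, q7} → {q0, q1, q2, q3, q4, q5, q6, q7}.
Read 'a': {q0, q1, q2, q3, q4, q5, q6, q7} → {q0, q1, q2, q3, q4, q5, q6, q7}.
Read 'b': {q0, q1, q2, q3, q4, q5, q6, q7} → {q0, q1, q2, q3, q4, q5, q7}.
Read 'b': {q0, q1, q2, q3, q4, q5, q7} → {q0, q1, q2, q3, q4, q5, q7}.
Read 'a': {q0, q1, q2, q3, q4, q5, q7} → {q0, q1, q3, q4, q5, q6, q7}.
Read 'c': {q0, q1, q3, q4, q5, q6, q7} → {q0, q1, q2, q3, q4, q5, q6, q7}.
Read 'b': {q0, q1, q2, q3, q4, q5, q6, q7} → {q0, q1, q2, q3, q4, q5, q7}.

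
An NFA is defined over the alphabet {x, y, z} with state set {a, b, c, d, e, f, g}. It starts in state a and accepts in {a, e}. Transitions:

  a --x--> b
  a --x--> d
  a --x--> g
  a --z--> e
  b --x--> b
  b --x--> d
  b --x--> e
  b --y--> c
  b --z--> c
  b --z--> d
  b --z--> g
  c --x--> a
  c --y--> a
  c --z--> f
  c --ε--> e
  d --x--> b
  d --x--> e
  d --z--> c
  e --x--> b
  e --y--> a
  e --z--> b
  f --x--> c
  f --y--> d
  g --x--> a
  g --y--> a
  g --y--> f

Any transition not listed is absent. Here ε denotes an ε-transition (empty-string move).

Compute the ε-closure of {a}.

{a}

Begin with {a}.
No ε-moves leave this set, so the closure equals the set itself.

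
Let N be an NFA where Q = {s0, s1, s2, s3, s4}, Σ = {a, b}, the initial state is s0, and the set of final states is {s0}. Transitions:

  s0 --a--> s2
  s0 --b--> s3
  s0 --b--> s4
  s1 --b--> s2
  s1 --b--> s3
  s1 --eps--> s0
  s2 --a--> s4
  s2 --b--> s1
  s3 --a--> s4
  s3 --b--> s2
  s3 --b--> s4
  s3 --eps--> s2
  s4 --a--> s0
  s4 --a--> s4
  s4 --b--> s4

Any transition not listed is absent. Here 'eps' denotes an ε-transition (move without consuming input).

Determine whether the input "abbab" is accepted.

Start in {s0}.
Read 'a': s0→{s2}; now {s2}.
Read 'b': s2→{s1}; union {s1}; ε-closure = {s0, s1}.
Read 'b': s0→{s3, s4}, s1→{s2, s3}; now {s2, s3, s4}.
Read 'a': s2→{s4}, s3→{s4}, s4→{s0, s4}; now {s0, s4}.
Read 'b': s0→{s3, s4}, s4→{s4}; union {s3, s4}; ε-closure = {s2, s3, s4}.
The final set {s2, s3, s4} contains no accepting state.

No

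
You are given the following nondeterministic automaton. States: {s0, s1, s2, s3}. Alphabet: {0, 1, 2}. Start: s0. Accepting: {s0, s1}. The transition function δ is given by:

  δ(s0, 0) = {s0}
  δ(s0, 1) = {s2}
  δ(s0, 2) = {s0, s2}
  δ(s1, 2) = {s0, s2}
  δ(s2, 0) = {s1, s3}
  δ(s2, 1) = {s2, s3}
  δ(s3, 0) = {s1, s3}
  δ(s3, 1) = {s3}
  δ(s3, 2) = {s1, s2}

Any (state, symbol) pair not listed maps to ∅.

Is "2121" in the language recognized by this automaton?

No

Start in {s0}.
Read '2': {s0} → {s0, s2}.
Read '1': {s0, s2} → {s2, s3}.
Read '2': {s2, s3} → {s1, s2}.
Read '1': {s1, s2} → {s2, s3}.
The final set {s2, s3} contains no accepting state.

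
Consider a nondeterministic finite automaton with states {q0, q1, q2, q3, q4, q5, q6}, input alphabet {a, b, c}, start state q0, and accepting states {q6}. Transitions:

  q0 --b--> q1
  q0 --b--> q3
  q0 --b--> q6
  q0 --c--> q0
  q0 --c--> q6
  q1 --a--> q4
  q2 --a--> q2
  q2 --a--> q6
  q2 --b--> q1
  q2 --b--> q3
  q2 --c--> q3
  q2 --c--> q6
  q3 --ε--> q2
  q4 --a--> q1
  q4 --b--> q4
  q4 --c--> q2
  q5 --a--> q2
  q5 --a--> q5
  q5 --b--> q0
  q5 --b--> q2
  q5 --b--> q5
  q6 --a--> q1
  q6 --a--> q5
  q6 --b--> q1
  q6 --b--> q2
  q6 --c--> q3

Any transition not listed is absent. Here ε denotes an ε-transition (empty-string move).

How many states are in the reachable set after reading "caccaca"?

Start in {q0}.
Read 'c': q0→{q0, q6}; now {q0, q6}.
Read 'a': q0→∅, q6→{q1, q5}; now {q1, q5}.
Read 'c': q1→∅, q5→∅; now ∅.
The set is empty and remains empty for the remaining 4 symbols.
That set has 0 states.

0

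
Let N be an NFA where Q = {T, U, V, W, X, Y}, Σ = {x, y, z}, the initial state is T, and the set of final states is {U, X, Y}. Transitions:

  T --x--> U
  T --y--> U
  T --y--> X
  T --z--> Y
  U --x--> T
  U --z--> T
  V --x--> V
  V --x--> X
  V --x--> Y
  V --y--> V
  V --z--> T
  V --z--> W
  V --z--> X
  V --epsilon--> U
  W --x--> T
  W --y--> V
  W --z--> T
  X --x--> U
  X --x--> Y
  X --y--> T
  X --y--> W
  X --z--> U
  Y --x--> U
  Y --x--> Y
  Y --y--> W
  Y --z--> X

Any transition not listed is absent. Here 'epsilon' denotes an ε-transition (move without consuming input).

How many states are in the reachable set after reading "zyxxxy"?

2

Start in {T}.
Read 'z': T→{Y}; now {Y}.
Read 'y': Y→{W}; now {W}.
Read 'x': W→{T}; now {T}.
Read 'x': T→{U}; now {U}.
Read 'x': U→{T}; now {T}.
Read 'y': T→{U, X}; now {U, X}.
That set has 2 states.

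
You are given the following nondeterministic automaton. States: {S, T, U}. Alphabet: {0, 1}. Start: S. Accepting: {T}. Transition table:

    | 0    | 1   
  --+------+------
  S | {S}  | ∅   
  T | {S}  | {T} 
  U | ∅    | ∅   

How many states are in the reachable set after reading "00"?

Start in {S}.
Read '0': {S} → {S}.
Read '0': {S} → {S}.
That set has 1 state.

1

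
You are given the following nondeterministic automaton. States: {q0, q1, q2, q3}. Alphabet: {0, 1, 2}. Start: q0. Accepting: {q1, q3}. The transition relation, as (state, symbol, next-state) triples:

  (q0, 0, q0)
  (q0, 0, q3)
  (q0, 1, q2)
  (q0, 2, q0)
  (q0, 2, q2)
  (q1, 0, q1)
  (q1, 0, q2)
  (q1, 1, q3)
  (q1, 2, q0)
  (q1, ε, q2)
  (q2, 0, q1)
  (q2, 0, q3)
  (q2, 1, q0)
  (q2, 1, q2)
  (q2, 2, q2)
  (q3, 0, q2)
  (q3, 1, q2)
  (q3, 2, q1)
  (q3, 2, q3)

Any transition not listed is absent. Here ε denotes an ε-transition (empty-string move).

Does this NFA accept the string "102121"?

Yes

Start in {q0}.
Read '1': q0→{q2}; now {q2}.
Read '0': q2→{q1, q3}; union {q1, q3}; ε-closure = {q1, q2, q3}.
Read '2': q1→{q0}, q2→{q2}, q3→{q1, q3}; now {q0, q1, q2, q3}.
Read '1': q0→{q2}, q1→{q3}, q2→{q0, q2}, q3→{q2}; now {q0, q2, q3}.
Read '2': q0→{q0, q2}, q2→{q2}, q3→{q1, q3}; now {q0, q1, q2, q3}.
Read '1': q0→{q2}, q1→{q3}, q2→{q0, q2}, q3→{q2}; now {q0, q2, q3}.
The final set {q0, q2, q3} contains the accepting state q3.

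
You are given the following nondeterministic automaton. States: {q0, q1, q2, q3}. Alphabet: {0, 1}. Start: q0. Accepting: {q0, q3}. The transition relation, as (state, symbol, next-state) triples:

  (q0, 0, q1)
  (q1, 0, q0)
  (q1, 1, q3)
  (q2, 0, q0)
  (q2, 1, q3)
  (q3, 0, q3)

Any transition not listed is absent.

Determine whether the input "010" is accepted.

Yes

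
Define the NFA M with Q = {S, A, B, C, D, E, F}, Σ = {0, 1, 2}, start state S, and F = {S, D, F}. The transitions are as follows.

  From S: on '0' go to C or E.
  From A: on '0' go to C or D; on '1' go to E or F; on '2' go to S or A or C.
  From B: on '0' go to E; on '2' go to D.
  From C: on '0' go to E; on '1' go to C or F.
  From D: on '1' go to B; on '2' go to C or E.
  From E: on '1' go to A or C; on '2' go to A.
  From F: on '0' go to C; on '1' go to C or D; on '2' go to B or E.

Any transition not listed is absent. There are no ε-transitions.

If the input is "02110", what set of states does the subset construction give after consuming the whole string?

{C, D, E}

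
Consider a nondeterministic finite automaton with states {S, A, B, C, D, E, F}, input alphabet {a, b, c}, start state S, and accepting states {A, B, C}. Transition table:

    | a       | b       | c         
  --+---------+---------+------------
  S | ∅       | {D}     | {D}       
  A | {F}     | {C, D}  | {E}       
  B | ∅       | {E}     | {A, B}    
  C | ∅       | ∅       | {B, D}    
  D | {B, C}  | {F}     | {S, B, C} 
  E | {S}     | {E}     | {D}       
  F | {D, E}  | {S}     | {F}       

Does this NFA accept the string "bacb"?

Yes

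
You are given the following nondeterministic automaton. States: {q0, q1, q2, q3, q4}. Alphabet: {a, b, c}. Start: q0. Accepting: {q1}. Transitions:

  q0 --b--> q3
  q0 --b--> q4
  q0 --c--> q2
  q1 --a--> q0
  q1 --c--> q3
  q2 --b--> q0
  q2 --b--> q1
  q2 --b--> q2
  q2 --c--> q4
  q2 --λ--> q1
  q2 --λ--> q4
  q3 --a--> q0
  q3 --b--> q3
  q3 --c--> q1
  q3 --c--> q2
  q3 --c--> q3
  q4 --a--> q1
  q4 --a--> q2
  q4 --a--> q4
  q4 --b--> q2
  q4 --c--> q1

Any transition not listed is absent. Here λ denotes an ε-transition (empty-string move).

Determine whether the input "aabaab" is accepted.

No

Start in {q0}.
Read 'a': q0→∅; now ∅.
The set is empty and remains empty for the remaining 5 symbols.
The final set ∅ contains no accepting state.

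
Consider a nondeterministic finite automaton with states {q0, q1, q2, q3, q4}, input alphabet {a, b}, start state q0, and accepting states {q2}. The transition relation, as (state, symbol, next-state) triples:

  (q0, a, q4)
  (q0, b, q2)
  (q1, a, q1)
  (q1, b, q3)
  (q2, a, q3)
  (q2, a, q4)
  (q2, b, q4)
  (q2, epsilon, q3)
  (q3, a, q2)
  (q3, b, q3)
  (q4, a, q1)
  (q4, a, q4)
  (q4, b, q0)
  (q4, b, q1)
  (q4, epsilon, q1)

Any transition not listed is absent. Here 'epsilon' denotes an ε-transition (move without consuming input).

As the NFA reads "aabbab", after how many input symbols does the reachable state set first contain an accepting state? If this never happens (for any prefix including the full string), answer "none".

4

Start in {q0}.
Read 'a': q0→{q4}; union {q4}; ε-closure = {q1, q4}.
Read 'a': q1→{q1}, q4→{q1, q4}; now {q1, q4}.
Read 'b': q1→{q3}, q4→{q0, q1}; now {q0, q1, q3}.
Read 'b': q0→{q2}, q1→{q3}, q3→{q3}; now {q2, q3}.
None of the earlier sets intersect F, but {q2, q3} does.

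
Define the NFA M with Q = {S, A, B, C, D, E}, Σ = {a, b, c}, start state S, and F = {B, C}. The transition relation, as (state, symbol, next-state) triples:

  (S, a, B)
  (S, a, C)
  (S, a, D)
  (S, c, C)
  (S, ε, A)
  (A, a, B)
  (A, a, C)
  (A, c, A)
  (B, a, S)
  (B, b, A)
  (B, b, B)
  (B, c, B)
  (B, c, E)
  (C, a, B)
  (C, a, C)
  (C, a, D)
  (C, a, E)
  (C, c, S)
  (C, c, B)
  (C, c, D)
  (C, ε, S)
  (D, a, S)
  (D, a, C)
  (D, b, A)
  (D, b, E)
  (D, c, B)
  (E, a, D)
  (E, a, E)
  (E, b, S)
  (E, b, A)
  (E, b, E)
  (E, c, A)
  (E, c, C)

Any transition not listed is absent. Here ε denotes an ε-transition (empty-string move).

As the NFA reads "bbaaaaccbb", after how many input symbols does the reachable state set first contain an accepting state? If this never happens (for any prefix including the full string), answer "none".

none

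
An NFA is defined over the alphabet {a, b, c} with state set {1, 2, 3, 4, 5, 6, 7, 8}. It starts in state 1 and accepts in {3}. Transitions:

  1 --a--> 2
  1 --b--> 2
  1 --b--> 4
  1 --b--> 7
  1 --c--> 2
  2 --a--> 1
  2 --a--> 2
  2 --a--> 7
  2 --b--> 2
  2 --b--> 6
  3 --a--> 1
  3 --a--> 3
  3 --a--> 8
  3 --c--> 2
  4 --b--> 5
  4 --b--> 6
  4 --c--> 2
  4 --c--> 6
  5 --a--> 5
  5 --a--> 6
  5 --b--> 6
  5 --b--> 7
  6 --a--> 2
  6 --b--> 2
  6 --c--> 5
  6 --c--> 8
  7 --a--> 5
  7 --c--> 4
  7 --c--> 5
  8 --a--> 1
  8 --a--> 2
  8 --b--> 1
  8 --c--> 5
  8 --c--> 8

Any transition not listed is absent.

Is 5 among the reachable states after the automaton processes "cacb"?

Start in {1}.
Read 'c': {1} → {2}.
Read 'a': {2} → {1, 2, 7}.
Read 'c': {1, 2, 7} → {2, 4, 5}.
Read 'b': {2, 4, 5} → {2, 5, 6, 7}.
State 5 is in {2, 5, 6, 7}.

Yes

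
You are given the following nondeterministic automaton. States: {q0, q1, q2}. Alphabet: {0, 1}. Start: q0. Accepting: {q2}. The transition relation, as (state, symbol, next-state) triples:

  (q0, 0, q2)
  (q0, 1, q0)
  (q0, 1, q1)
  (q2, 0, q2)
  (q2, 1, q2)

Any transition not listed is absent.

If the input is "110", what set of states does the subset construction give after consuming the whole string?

{q2}

Start in {q0}.
Read '1': q0→{q0, q1}; now {q0, q1}.
Read '1': q0→{q0, q1}, q1→∅; now {q0, q1}.
Read '0': q0→{q2}, q1→∅; now {q2}.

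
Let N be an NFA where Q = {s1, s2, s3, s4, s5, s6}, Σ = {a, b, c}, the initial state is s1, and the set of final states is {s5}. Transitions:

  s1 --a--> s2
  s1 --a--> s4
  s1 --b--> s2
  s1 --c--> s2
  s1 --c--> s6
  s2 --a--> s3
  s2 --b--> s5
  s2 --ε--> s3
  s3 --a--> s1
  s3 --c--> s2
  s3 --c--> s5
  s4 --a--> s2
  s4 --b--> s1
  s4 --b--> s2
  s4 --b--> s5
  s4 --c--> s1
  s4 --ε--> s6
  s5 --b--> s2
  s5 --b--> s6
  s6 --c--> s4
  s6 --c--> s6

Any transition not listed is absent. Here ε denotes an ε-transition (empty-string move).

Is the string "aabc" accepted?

Yes

Start in {s1}.
Read 'a': s1→{s2, s4}; union {s2, s4}; ε-closure = {s2, s3, s4, s6}.
Read 'a': s2→{s3}, s3→{s1}, s4→{s2}, s6→∅; now {s1, s2, s3}.
Read 'b': s1→{s2}, s2→{s5}, s3→∅; union {s2, s5}; ε-closure = {s2, s3, s5}.
Read 'c': s2→∅, s3→{s2, s5}, s5→∅; union {s2, s5}; ε-closure = {s2, s3, s5}.
The final set {s2, s3, s5} contains the accepting state s5.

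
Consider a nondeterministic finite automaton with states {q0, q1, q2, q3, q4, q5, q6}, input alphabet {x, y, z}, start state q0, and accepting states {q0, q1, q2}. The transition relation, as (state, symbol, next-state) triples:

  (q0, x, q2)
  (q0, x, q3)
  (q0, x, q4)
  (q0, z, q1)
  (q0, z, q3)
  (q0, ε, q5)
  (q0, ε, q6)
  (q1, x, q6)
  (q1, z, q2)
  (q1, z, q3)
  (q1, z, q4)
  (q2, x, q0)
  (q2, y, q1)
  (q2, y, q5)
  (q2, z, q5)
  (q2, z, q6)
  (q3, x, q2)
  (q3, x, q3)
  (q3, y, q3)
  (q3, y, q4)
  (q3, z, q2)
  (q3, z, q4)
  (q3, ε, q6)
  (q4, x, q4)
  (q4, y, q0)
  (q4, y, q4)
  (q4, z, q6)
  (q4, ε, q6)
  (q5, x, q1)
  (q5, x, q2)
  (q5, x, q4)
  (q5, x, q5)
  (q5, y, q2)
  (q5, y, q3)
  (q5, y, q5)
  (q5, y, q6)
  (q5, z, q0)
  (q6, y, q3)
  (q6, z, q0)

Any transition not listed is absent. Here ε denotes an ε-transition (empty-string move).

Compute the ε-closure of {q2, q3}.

Begin with {q2, q3}.
ε-move q3 → q6; add q6.

{q2, q3, q6}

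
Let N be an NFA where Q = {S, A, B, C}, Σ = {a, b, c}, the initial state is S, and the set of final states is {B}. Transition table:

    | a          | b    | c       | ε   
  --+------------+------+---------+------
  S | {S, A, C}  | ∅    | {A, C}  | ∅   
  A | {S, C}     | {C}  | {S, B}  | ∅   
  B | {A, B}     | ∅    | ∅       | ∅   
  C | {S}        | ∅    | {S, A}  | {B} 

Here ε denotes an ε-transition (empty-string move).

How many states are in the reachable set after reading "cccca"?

4

Start in {S}.
Read 'c': S→{A, C}; union {A, C}; ε-closure = {A, B, C}.
Read 'c': A→{S, B}, B→∅, C→{S, A}; now {S, A, B}.
Read 'c': S→{A, C}, A→{S, B}, B→∅; now {S, A, B, C}.
Read 'c': S→{A, C}, A→{S, B}, B→∅, C→{S, A}; now {S, A, B, C}.
Read 'a': S→{S, A, C}, A→{S, C}, B→{A, B}, C→{S}; now {S, A, B, C}.
That set has 4 states.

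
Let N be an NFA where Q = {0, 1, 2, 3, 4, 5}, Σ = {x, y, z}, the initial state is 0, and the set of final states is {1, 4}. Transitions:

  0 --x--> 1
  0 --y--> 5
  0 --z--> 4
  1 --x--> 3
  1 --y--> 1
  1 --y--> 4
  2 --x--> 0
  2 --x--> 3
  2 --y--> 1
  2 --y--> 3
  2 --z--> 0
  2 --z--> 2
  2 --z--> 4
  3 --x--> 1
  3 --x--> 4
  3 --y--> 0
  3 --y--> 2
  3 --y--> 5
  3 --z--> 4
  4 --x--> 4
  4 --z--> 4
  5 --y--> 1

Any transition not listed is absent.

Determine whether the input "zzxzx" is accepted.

Yes

Start in {0}.
Read 'z': 0→{4}; now {4}.
Read 'z': 4→{4}; now {4}.
Read 'x': 4→{4}; now {4}.
Read 'z': 4→{4}; now {4}.
Read 'x': 4→{4}; now {4}.
The final set {4} contains the accepting state 4.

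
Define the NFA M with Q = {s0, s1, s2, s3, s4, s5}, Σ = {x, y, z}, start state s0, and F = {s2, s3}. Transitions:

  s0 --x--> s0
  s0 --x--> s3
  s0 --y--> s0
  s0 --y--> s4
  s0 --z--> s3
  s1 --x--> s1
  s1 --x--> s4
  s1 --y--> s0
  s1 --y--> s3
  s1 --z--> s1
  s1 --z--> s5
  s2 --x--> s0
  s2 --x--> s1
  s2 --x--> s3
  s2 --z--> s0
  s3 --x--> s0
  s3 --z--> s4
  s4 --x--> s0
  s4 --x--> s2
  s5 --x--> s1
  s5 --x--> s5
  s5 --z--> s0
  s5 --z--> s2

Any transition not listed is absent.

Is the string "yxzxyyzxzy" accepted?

Start in {s0}.
Read 'y': {s0} → {s0, s4}.
Read 'x': {s0, s4} → {s0, s2, s3}.
Read 'z': {s0, s2, s3} → {s0, s3, s4}.
Read 'x': {s0, s3, s4} → {s0, s2, s3}.
Read 'y': {s0, s2, s3} → {s0, s4}.
Read 'y': {s0, s4} → {s0, s4}.
Read 'z': {s0, s4} → {s3}.
Read 'x': {s3} → {s0}.
Read 'z': {s0} → {s3}.
Read 'y': {s3} → ∅.
The final set ∅ contains no accepting state.

No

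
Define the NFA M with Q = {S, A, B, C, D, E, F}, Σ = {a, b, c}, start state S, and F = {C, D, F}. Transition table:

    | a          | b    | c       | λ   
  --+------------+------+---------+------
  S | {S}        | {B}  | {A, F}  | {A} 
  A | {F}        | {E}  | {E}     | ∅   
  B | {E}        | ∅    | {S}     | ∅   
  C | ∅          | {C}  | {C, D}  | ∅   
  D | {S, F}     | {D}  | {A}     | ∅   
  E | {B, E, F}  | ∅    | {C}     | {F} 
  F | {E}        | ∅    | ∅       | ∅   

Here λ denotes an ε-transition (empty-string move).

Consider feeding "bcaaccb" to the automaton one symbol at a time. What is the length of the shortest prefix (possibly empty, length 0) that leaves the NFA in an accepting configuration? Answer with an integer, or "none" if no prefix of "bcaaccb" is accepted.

1

Start: ε-closure({S}) = {S, A}.
Read 'b': {S, A} → {B, E, F}.
None of the earlier sets intersect F, but {B, E, F} does.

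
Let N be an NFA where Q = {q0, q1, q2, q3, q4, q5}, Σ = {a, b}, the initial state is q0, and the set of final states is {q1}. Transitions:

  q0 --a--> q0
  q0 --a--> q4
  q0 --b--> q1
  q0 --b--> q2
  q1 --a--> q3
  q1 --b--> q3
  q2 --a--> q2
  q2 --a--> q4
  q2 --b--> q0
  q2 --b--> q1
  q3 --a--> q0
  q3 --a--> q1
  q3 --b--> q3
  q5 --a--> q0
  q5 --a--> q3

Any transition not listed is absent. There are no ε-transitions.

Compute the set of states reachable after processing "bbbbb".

{q1, q2, q3}

Start in {q0}.
Read 'b': q0→{q1, q2}; now {q1, q2}.
Read 'b': q1→{q3}, q2→{q0, q1}; now {q0, q1, q3}.
Read 'b': q0→{q1, q2}, q1→{q3}, q3→{q3}; now {q1, q2, q3}.
Read 'b': q1→{q3}, q2→{q0, q1}, q3→{q3}; now {q0, q1, q3}.
Read 'b': q0→{q1, q2}, q1→{q3}, q3→{q3}; now {q1, q2, q3}.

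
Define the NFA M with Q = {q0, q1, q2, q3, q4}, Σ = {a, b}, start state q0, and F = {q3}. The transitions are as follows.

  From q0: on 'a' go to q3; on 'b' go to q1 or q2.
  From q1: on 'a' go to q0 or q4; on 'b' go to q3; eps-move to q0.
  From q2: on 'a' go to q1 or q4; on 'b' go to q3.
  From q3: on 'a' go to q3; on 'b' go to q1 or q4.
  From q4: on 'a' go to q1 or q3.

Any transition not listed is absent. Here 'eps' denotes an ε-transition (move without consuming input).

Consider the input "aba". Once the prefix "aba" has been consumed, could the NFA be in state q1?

Start in {q0}.
Read 'a': q0→{q3}; now {q3}.
Read 'b': q3→{q1, q4}; union {q1, q4}; ε-closure = {q0, q1, q4}.
Read 'a': q0→{q3}, q1→{q0, q4}, q4→{q1, q3}; now {q0, q1, q3, q4}.
State q1 is in {q0, q1, q3, q4}.

Yes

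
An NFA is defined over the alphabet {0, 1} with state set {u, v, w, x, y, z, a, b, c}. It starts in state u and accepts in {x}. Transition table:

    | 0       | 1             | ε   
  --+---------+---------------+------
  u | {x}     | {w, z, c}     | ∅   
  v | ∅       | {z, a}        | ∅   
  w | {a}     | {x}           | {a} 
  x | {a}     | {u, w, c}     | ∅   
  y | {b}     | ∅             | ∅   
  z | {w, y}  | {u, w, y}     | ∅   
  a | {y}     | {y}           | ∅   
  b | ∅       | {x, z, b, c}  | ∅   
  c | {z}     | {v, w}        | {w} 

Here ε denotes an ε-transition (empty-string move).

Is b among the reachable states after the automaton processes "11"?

No

Start in {u}.
Read '1': u→{w, z, c}; union {w, z, c}; ε-closure = {w, z, a, c}.
Read '1': w→{x}, z→{u, w, y}, a→{y}, c→{v, w}; union {u, v, w, x, y}; ε-closure = {u, v, w, x, y, a}.
State b is not in {u, v, w, x, y, a}.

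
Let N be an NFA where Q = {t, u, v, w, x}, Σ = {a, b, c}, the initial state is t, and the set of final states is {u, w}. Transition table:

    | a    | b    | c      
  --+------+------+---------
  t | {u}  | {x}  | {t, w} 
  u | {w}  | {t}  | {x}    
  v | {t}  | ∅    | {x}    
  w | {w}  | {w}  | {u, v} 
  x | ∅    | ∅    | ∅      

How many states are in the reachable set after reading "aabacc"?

1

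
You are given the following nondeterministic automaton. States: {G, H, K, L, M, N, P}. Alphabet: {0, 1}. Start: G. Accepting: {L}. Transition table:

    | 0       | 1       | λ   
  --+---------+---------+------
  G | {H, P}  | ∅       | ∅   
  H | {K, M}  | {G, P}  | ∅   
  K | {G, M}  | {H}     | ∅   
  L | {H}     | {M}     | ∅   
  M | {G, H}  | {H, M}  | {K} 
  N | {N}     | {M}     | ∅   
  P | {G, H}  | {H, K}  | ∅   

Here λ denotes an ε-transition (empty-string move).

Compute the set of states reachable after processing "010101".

Start in {G}.
Read '0': {G} → {H, P}.
Read '1': {H, P} → {G, H, K, P}.
Read '0': {G, H, K, P} → {G, H, K, M, P}.
Read '1': {G, H, K, M, P} → {G, H, K, M, P}.
Read '0': {G, H, K, M, P} → {G, H, K, M, P}.
Read '1': {G, H, K, M, P} → {G, H, K, M, P}.

{G, H, K, M, P}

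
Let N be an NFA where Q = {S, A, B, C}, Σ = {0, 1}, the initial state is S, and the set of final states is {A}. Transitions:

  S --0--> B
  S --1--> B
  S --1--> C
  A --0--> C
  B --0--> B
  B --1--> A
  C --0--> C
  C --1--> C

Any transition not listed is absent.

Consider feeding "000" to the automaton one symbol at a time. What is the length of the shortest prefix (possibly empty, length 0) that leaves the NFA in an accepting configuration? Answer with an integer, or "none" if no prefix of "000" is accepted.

Start in {S}.
Read '0': {S} → {B}.
Read '0': {B} → {B}.
Read '0': {B} → {B}.
No reachable set along the way intersects F.

none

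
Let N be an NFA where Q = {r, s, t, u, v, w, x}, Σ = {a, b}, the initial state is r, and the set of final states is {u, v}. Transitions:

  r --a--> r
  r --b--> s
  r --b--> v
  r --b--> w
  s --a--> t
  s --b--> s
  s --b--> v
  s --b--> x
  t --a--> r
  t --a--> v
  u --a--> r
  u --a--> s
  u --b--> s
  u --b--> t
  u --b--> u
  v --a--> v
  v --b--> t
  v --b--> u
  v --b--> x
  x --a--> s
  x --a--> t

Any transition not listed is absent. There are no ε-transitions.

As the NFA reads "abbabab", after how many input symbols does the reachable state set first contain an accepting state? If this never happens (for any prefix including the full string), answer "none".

Start in {r}.
Read 'a': r→{r}; now {r}.
Read 'b': r→{s, v, w}; now {s, v, w}.
None of the earlier sets intersect F, but {s, v, w} does.

2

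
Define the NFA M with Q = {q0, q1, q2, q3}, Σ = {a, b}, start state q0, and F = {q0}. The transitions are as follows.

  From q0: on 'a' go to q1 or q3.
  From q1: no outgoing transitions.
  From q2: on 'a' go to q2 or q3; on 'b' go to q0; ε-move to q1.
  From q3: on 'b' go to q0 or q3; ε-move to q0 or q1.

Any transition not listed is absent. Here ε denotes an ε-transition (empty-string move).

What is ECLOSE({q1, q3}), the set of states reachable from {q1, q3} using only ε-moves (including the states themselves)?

{q0, q1, q3}

Begin with {q1, q3}.
ε-move q3 → q0; add q0.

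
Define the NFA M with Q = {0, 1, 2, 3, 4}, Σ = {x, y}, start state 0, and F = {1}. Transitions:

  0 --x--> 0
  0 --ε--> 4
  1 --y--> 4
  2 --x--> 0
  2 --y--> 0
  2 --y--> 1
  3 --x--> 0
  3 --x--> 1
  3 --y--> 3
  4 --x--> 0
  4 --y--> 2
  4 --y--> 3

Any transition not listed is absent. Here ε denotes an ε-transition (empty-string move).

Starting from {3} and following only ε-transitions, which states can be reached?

{3}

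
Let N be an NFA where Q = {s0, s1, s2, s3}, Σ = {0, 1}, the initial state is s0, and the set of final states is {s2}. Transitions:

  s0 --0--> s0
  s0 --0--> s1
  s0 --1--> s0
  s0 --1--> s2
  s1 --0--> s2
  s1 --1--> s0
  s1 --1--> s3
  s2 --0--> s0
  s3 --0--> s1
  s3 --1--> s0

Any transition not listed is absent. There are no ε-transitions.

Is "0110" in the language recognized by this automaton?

Start in {s0}.
Read '0': {s0} → {s0, s1}.
Read '1': {s0, s1} → {s0, s2, s3}.
Read '1': {s0, s2, s3} → {s0, s2}.
Read '0': {s0, s2} → {s0, s1}.
The final set {s0, s1} contains no accepting state.

No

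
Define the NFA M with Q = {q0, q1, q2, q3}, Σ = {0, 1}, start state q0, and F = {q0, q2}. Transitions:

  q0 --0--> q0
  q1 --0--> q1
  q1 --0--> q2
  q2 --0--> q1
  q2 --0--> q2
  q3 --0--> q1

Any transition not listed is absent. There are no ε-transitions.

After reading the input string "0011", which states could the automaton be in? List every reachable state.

Start in {q0}.
Read '0': {q0} → {q0}.
Read '0': {q0} → {q0}.
Read '1': {q0} → ∅.
The set is empty and remains empty for the remaining 1 symbol.

∅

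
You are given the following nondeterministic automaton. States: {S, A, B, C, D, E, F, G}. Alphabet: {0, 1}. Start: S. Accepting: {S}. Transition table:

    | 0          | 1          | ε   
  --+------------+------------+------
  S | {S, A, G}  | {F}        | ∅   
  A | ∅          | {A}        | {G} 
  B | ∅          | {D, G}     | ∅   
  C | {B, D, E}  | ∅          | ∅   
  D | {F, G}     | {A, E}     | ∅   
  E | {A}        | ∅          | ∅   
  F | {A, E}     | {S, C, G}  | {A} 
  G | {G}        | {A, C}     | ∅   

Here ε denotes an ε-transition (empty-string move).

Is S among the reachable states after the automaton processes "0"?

Start in {S}.
Read '0': S→{S, A, G}; now {S, A, G}.
State S is in {S, A, G}.

Yes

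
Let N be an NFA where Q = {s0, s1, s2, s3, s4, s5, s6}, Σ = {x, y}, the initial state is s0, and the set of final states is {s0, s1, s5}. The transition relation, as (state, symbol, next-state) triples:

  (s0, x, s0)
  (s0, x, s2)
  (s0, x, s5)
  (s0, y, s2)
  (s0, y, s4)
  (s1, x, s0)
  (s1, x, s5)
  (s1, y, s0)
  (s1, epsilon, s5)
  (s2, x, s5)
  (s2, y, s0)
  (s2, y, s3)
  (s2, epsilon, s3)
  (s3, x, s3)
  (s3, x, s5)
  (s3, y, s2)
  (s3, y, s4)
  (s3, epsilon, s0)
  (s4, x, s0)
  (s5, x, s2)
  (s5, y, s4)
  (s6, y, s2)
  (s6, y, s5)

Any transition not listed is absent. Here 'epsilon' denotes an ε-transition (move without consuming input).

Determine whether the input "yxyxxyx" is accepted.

Start in {s0}.
Read 'y': s0→{s2, s4}; union {s2, s4}; ε-closure = {s0, s2, s3, s4}.
Read 'x': s0→{s0, s2, s5}, s2→{s5}, s3→{s3, s5}, s4→{s0}; now {s0, s2, s3, s5}.
Read 'y': s0→{s2, s4}, s2→{s0, s3}, s3→{s2, s4}, s5→{s4}; now {s0, s2, s3, s4}.
Read 'x': s0→{s0, s2, s5}, s2→{s5}, s3→{s3, s5}, s4→{s0}; now {s0, s2, s3, s5}.
Read 'x': s0→{s0, s2, s5}, s2→{s5}, s3→{s3, s5}, s5→{s2}; now {s0, s2, s3, s5}.
Read 'y': s0→{s2, s4}, s2→{s0, s3}, s3→{s2, s4}, s5→{s4}; now {s0, s2, s3, s4}.
Read 'x': s0→{s0, s2, s5}, s2→{s5}, s3→{s3, s5}, s4→{s0}; now {s0, s2, s3, s5}.
The final set {s0, s2, s3, s5} contains the accepting states s0, s5.

Yes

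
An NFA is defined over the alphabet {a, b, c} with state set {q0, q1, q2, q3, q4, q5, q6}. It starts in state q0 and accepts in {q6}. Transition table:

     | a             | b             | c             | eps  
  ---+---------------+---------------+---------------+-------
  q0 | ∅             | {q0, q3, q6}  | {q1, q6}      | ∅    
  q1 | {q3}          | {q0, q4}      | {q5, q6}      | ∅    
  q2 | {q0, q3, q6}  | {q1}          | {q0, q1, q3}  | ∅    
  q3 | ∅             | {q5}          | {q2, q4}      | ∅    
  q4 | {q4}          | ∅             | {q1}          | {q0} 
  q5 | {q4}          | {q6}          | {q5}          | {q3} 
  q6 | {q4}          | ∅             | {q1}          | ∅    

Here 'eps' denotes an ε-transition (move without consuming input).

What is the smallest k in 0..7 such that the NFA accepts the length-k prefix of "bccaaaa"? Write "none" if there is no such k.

Start in {q0}.
Read 'b': {q0} → {q0, q3, q6}.
None of the earlier sets intersect F, but {q0, q3, q6} does.

1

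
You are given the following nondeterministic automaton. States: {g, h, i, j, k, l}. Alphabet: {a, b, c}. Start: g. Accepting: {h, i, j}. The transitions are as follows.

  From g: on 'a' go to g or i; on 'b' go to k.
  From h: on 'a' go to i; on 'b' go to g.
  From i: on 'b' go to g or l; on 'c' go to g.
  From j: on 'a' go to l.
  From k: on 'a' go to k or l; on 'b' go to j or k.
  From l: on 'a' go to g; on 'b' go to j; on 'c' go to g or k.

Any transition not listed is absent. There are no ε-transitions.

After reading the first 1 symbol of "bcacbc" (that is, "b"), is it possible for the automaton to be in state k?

Yes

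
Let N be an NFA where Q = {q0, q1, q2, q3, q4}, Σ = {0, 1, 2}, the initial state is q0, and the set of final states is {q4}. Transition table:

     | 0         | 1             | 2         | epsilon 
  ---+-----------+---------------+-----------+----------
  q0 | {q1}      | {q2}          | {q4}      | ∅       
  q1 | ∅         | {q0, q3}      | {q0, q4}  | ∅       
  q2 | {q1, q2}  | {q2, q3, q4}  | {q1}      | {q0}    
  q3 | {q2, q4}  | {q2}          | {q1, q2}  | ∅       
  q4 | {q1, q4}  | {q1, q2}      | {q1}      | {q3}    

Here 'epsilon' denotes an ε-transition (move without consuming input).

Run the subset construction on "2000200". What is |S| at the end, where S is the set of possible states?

5

Start in {q0}.
Read '2': {q0} → {q3, q4}.
Read '0': {q3, q4} → {q0, q1, q2, q3, q4}.
Read '0': {q0, q1, q2, q3, q4} → {q0, q1, q2, q3, q4}.
Read '0': {q0, q1, q2, q3, q4} → {q0, q1, q2, q3, q4}.
Read '2': {q0, q1, q2, q3, q4} → {q0, q1, q2, q3, q4}.
Read '0': {q0, q1, q2, q3, q4} → {q0, q1, q2, q3, q4}.
Read '0': {q0, q1, q2, q3, q4} → {q0, q1, q2, q3, q4}.
That set has 5 states.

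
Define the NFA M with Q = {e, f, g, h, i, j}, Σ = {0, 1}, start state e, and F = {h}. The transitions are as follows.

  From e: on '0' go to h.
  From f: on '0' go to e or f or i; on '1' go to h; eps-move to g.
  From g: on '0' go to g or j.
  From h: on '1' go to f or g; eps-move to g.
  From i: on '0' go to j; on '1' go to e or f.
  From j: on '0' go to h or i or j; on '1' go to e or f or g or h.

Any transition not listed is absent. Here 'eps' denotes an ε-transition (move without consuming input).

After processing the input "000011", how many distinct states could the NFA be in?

3

Start in {e}.
Read '0': e→{h}; union {h}; ε-closure = {g, h}.
Read '0': g→{g, j}, h→∅; now {g, j}.
Read '0': g→{g, j}, j→{h, i, j}; now {g, h, i, j}.
Read '0': g→{g, j}, h→∅, i→{j}, j→{h, i, j}; now {g, h, i, j}.
Read '1': g→∅, h→{f, g}, i→{e, f}, j→{e, f, g, h}; now {e, f, g, h}.
Read '1': e→∅, f→{h}, g→∅, h→{f, g}; now {f, g, h}.
That set has 3 states.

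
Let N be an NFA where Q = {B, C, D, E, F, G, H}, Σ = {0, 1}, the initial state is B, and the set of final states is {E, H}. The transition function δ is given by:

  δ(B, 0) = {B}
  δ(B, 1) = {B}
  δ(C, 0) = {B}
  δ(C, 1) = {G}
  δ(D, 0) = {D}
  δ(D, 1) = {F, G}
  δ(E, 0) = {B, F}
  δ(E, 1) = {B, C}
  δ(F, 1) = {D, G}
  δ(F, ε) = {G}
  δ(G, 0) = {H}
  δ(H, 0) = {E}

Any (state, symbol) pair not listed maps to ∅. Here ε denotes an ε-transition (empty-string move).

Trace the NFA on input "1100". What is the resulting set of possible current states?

Start in {B}.
Read '1': B→{B}; now {B}.
Read '1': B→{B}; now {B}.
Read '0': B→{B}; now {B}.
Read '0': B→{B}; now {B}.

{B}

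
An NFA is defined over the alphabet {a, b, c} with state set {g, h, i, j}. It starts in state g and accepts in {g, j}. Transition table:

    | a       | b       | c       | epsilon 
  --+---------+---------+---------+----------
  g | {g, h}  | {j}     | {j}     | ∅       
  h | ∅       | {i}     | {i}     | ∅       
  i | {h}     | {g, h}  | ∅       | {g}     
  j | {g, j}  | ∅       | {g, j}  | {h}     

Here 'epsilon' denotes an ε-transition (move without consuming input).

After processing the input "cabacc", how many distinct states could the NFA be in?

4

Start in {g}.
Read 'c': g→{j}; union {j}; ε-closure = {h, j}.
Read 'a': h→∅, j→{g, j}; union {g, j}; ε-closure = {g, h, j}.
Read 'b': g→{j}, h→{i}, j→∅; union {i, j}; ε-closure = {g, h, i, j}.
Read 'a': g→{g, h}, h→∅, i→{h}, j→{g, j}; now {g, h, j}.
Read 'c': g→{j}, h→{i}, j→{g, j}; union {g, i, j}; ε-closure = {g, h, i, j}.
Read 'c': g→{j}, h→{i}, i→∅, j→{g, j}; union {g, i, j}; ε-closure = {g, h, i, j}.
That set has 4 states.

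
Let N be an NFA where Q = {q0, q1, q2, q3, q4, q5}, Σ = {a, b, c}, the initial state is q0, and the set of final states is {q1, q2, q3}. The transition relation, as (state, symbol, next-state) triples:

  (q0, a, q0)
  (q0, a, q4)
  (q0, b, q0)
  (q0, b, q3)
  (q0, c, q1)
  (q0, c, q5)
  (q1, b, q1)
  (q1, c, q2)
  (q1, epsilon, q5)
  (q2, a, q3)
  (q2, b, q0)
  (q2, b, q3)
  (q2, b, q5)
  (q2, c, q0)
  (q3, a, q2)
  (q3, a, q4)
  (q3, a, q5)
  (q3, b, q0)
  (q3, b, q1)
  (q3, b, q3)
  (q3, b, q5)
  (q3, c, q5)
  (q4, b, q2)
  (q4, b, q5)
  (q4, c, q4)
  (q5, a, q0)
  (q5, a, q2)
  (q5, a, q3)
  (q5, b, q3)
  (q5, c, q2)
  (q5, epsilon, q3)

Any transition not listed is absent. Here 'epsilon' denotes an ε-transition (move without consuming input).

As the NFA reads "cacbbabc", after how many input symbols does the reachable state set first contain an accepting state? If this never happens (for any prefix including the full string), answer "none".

Start in {q0}.
Read 'c': {q0} → {q1, q3, q5}.
None of the earlier sets intersect F, but {q1, q3, q5} does.

1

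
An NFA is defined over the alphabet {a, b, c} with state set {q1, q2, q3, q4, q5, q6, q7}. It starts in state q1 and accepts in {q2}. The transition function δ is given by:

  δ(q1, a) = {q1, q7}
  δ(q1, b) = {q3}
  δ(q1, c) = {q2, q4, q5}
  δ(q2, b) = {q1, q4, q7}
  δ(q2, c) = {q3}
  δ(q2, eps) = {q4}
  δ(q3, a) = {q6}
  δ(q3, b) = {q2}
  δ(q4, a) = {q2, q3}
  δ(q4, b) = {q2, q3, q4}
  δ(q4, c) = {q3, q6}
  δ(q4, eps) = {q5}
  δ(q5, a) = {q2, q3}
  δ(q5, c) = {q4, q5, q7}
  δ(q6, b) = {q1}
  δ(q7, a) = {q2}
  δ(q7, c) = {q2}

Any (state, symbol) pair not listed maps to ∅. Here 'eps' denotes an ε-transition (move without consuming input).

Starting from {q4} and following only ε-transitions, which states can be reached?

Begin with {q4}.
ε-move q4 → q5; add q5.

{q4, q5}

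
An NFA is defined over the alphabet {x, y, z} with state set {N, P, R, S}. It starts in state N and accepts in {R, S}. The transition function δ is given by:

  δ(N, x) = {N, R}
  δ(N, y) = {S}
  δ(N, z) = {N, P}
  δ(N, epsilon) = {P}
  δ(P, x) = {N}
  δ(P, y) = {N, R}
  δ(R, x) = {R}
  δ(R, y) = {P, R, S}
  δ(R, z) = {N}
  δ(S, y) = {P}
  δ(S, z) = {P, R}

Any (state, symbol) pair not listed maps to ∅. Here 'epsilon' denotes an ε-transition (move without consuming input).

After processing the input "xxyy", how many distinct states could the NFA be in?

4

Start: ε-closure({N}) = {N, P}.
Read 'x': {N, P} → {N, P, R}.
Read 'x': {N, P, R} → {N, P, R}.
Read 'y': {N, P, R} → {N, P, R, S}.
Read 'y': {N, P, R, S} → {N, P, R, S}.
That set has 4 states.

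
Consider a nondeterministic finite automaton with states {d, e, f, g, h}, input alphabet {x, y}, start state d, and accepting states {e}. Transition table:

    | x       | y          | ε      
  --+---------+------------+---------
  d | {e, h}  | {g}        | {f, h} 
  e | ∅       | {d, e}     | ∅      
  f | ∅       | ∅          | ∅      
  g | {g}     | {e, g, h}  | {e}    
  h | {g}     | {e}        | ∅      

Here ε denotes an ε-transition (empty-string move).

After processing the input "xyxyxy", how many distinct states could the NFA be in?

5

Start: ε-closure({d}) = {d, f, h}.
Read 'x': d→{e, h}, f→∅, h→{g}; now {e, g, h}.
Read 'y': e→{d, e}, g→{e, g, h}, h→{e}; union {d, e, g, h}; ε-closure = {d, e, f, g, h}.
Read 'x': d→{e, h}, e→∅, f→∅, g→{g}, h→{g}; now {e, g, h}.
Read 'y': e→{d, e}, g→{e, g, h}, h→{e}; union {d, e, g, h}; ε-closure = {d, e, f, g, h}.
Read 'x': d→{e, h}, e→∅, f→∅, g→{g}, h→{g}; now {e, g, h}.
Read 'y': e→{d, e}, g→{e, g, h}, h→{e}; union {d, e, g, h}; ε-closure = {d, e, f, g, h}.
That set has 5 states.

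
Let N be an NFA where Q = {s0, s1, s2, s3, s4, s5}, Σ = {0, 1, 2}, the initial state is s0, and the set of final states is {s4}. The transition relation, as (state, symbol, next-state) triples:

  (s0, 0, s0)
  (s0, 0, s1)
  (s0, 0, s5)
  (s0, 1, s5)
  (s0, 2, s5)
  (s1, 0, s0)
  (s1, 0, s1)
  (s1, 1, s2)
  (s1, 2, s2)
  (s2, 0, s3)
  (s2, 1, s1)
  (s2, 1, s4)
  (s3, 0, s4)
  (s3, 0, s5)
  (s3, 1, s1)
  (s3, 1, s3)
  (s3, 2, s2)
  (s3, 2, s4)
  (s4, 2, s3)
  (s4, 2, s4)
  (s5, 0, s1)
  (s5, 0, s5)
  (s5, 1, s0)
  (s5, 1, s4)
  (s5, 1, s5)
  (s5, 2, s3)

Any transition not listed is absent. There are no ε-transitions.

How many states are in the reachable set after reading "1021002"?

Start in {s0}.
Read '1': s0→{s5}; now {s5}.
Read '0': s5→{s1, s5}; now {s1, s5}.
Read '2': s1→{s2}, s5→{s3}; now {s2, s3}.
Read '1': s2→{s1, s4}, s3→{s1, s3}; now {s1, s3, s4}.
Read '0': s1→{s0, s1}, s3→{s4, s5}, s4→∅; now {s0, s1, s4, s5}.
Read '0': s0→{s0, s1, s5}, s1→{s0, s1}, s4→∅, s5→{s1, s5}; now {s0, s1, s5}.
Read '2': s0→{s5}, s1→{s2}, s5→{s3}; now {s2, s3, s5}.
That set has 3 states.

3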